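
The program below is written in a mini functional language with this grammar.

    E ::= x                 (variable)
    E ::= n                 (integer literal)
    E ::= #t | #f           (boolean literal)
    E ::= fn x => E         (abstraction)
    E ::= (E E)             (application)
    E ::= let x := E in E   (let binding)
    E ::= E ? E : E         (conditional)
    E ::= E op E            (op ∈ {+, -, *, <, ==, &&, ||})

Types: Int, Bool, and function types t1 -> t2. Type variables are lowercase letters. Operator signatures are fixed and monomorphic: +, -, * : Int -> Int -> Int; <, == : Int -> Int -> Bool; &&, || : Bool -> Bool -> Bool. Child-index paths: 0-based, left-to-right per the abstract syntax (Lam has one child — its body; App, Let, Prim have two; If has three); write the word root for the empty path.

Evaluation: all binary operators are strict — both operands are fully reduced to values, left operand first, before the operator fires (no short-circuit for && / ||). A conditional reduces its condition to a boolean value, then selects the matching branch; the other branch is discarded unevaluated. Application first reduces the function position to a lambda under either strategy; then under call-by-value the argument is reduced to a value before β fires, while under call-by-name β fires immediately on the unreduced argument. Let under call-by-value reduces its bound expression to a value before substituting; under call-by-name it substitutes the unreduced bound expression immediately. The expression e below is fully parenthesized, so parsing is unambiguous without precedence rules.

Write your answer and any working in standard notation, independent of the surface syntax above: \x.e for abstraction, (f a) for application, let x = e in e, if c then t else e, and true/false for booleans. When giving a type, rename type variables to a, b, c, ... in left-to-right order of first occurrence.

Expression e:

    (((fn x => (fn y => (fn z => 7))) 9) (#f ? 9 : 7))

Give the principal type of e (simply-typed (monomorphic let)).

Working:
\z._ : c -> Int
\y._ : b -> c -> Int
\x._ : a -> b -> c -> Int
  unify a -> b -> c -> Int ~ Int -> d
  unify a ~ Int
  unify b -> c -> Int ~ d
_ _ : b -> c -> Int
  unify Bool ~ Bool
  unify Int ~ Int
  unify b -> c -> Int ~ Int -> e
  unify b ~ Int
  unify c -> Int ~ e
_ _ : c -> Int

Answer: a -> Int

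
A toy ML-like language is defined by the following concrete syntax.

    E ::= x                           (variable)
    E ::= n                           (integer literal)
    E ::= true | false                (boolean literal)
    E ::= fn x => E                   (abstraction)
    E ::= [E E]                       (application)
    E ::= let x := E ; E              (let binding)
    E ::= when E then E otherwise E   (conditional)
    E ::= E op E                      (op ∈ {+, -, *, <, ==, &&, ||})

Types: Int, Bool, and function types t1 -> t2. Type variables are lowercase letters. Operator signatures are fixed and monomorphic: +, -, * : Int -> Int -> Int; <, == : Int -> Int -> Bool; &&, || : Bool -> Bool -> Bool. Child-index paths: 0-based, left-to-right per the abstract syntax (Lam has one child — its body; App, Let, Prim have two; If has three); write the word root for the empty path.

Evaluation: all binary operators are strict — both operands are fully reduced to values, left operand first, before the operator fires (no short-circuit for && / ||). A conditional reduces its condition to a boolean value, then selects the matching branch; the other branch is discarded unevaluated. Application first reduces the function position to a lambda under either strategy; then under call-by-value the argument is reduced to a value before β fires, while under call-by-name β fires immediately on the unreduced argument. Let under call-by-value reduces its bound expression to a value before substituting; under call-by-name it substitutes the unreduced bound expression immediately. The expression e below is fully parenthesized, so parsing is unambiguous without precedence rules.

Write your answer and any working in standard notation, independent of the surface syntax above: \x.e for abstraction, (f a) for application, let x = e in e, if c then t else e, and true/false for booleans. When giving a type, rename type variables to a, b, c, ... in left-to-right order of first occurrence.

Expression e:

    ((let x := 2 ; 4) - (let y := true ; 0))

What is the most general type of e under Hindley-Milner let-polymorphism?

Working:
let x : Int
  unify Int ~ Int
let y : Bool
  unify Int ~ Int

Answer: Int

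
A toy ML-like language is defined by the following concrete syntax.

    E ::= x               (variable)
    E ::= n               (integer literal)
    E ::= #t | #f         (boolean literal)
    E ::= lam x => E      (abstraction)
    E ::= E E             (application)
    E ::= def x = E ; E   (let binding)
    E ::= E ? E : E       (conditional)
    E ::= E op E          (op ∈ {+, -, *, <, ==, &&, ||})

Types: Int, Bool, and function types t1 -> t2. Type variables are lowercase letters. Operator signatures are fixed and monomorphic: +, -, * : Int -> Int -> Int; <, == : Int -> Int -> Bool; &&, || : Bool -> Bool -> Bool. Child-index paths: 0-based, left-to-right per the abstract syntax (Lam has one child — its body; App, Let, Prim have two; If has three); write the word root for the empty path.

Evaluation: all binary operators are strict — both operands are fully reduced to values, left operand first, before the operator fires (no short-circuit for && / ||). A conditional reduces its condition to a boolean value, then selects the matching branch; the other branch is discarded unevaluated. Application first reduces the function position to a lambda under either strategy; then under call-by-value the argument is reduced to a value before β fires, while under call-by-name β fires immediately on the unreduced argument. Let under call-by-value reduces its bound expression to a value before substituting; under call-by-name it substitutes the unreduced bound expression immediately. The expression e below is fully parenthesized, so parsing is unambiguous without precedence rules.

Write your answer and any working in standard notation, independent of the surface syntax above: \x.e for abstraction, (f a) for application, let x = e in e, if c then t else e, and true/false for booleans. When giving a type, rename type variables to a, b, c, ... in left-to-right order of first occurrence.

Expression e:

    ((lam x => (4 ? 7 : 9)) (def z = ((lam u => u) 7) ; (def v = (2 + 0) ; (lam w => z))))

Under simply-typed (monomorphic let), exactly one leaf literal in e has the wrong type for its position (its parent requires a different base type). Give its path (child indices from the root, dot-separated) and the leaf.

Answer: 0.0.0 : 4

Working:
  unify Int ~ Bool
  FAIL: mismatch Int ~ Bool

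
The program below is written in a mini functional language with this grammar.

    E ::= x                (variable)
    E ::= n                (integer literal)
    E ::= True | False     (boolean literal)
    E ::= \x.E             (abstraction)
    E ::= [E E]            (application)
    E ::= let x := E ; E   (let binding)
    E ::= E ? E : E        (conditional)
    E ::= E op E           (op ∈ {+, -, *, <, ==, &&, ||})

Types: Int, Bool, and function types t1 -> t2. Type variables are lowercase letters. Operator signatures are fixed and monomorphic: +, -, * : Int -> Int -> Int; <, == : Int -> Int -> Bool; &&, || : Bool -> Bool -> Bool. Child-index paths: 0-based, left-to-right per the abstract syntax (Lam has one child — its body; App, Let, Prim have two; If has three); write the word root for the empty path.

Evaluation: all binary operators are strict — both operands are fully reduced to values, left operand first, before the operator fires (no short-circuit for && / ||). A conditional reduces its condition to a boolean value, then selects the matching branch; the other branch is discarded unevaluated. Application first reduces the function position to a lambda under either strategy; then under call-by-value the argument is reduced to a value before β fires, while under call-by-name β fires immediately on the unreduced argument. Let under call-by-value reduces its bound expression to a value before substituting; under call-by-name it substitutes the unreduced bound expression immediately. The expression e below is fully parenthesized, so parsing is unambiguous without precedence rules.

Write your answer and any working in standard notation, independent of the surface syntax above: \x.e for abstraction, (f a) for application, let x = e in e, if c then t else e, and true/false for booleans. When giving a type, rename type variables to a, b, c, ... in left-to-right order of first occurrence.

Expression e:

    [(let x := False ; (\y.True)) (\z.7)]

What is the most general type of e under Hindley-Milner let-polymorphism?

Trace:
let x : Bool
\y._ : a -> Bool
\z._ : b -> Int
  unify a -> Bool ~ (b -> Int) -> c
  unify a ~ b -> Int
  unify Bool ~ c
_ _ : Bool

Answer: Bool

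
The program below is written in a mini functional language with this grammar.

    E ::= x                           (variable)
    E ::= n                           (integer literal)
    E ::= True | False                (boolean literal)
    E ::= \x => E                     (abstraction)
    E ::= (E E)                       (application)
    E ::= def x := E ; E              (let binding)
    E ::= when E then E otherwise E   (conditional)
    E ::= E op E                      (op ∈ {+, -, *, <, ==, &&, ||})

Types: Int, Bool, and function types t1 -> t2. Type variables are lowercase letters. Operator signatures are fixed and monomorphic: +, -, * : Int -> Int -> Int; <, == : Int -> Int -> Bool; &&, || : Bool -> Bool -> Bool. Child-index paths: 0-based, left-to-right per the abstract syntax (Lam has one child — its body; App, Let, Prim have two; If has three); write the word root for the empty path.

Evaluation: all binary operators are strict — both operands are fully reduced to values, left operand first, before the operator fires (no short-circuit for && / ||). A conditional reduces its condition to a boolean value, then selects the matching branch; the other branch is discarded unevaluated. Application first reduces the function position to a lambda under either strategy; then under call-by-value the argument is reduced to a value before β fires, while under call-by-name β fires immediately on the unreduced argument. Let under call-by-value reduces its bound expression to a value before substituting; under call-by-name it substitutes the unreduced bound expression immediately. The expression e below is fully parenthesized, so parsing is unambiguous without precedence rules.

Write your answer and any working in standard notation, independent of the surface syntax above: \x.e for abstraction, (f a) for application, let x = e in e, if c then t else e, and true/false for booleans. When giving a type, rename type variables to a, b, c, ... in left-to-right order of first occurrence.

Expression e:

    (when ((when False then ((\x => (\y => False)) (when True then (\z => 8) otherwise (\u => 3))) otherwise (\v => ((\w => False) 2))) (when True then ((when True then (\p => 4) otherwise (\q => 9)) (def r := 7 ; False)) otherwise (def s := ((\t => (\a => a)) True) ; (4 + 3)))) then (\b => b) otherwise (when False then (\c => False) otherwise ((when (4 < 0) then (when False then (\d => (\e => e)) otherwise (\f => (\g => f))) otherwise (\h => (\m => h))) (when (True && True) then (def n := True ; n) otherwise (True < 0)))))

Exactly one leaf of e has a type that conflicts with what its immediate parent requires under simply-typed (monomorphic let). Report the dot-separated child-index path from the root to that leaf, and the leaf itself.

Answer: 2.2.1.2.0 : true

Derivation:
  unify Bool ~ Bool
\y._ : b -> Bool
\x._ : a -> b -> Bool
  unify Bool ~ Bool
\z._ : c -> Int
\u._ : d -> Int
  unify c -> Int ~ d -> Int
  unify c ~ d
  unify Int ~ Int
  unify a -> b -> Bool ~ (d -> Int) -> e
  unify a ~ d -> Int
  unify b -> Bool ~ e
_ _ : b -> Bool
\w._ : g -> Bool
  unify g -> Bool ~ Int -> h
  unify g ~ Int
  unify Bool ~ h
_ _ : Bool
\v._ : f -> Bool
  unify b -> Bool ~ f -> Bool
  unify b ~ f
  unify Bool ~ Bool
  unify Bool ~ Bool
  unify Bool ~ Bool
\p._ : i -> Int
\q._ : j -> Int
  unify i -> Int ~ j -> Int
  unify i ~ j
  unify Int ~ Int
let r : Int
  unify j -> Int ~ Bool -> k
  unify j ~ Bool
  unify Int ~ k
_ _ : Int
a : m
\a._ : m -> m
\t._ : l -> m -> m
  unify l -> m -> m ~ Bool -> n
  unify l ~ Bool
  unify m -> m ~ n
_ _ : m -> m
let s : m -> m
  unify Int ~ Int
  unify Int ~ Int
  unify Int ~ Int
  unify f -> Bool ~ Int -> o
  unify f ~ Int
  unify Bool ~ o
_ _ : Bool
  unify Bool ~ Bool
b : p
\b._ : p -> p
  unify Bool ~ Bool
\c._ : q -> Bool
  unify Int ~ Int
  unify Int ~ Int
  unify Bool ~ Bool
  unify Bool ~ Bool
e : s
\e._ : s -> s
\d._ : r -> s -> s
f : t
\g._ : u -> t
\f._ : t -> u -> t
  unify r -> s -> s ~ t -> u -> t
  unify r ~ t
  unify s -> s ~ u -> t
  unify s ~ u
  unify u ~ t
h : v
\m._ : w -> v
\h._ : v -> w -> v
  unify t -> t -> t ~ v -> w -> v
  unify t ~ v
  unify v -> v ~ w -> v
  unify v ~ w
  unify w ~ w
  unify Bool ~ Bool
  unify Bool ~ Bool
  unify Bool ~ Bool
let n : Bool
n : Bool
  unify Bool ~ Int
  FAIL: mismatch Bool ~ Int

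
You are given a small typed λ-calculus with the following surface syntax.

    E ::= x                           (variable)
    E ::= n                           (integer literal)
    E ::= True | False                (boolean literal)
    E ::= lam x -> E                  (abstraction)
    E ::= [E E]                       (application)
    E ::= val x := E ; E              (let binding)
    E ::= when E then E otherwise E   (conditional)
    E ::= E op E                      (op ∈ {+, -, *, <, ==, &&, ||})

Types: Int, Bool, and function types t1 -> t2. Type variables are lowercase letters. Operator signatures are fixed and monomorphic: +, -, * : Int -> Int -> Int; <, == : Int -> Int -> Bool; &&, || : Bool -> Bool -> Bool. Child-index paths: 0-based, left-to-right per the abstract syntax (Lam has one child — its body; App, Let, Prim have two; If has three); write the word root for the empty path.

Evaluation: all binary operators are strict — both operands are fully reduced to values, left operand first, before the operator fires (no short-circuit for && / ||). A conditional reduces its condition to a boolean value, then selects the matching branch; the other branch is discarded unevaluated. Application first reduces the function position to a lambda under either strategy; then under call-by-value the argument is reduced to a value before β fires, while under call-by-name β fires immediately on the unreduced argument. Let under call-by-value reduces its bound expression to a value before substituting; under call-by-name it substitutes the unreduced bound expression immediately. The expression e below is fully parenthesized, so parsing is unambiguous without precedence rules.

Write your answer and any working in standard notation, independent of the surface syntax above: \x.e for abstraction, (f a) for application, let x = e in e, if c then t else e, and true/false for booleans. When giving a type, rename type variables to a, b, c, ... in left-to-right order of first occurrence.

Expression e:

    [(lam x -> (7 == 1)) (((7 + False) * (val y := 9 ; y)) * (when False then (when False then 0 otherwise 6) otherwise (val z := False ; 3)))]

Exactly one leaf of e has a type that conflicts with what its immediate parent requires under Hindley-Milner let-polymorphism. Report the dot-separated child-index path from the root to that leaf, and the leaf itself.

Derivation:
  unify Int ~ Int
  unify Int ~ Int
\x._ : a -> Bool
  unify Int ~ Int
  unify Bool ~ Int
  FAIL: mismatch Bool ~ Int

Answer: 1.0.0.1 : false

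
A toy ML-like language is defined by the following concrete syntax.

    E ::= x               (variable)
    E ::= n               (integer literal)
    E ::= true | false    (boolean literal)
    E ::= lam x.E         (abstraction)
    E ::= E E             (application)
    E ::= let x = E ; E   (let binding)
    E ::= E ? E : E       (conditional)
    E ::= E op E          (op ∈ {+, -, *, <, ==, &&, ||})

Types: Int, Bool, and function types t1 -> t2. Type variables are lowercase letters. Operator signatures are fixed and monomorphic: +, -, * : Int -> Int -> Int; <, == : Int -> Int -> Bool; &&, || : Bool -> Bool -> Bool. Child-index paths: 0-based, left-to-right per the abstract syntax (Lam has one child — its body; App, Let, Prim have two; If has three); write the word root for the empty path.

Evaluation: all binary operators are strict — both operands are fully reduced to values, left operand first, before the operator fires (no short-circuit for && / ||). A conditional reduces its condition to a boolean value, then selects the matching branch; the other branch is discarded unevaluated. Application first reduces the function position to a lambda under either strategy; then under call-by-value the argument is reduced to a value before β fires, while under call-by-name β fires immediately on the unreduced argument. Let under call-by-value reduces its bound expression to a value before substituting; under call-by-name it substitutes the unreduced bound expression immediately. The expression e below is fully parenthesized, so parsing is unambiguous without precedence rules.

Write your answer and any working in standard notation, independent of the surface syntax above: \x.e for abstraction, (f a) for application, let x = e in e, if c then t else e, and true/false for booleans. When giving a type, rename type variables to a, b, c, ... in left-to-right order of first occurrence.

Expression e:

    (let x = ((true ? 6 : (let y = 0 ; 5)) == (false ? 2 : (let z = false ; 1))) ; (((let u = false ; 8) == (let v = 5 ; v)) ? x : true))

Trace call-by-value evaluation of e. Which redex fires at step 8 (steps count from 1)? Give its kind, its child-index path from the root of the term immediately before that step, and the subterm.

Answer: delta at 0 : (8 == 5)

Trace:
step 0: (let x = ((if true then 6 else (let y = 0 in 5)) == (if false then 2 else (let z = false in 1))) in (if ((let u = false in 8) == (let v = 5 in v)) then x else true))
step 1: [if@0.0] (let x = (6 == (if false then 2 else (let z = false in 1))) in (if ((let u = false in 8) == (let v = 5 in v)) then x else true))
step 2: [if@0.1] (let x = (6 == (let z = false in 1)) in (if ((let u = false in 8) == (let v = 5 in v)) then x else true))
step 3: [let@0.1] (let x = (6 == 1) in (if ((let u = false in 8) == (let v = 5 in v)) then x else true))
step 4: [delta@0] (let x = false in (if ((let u = false in 8) == (let v = 5 in v)) then x else true))
step 5: [let@root] (if ((let u = false in 8) == (let v = 5 in v)) then false else true)
step 6: [let@0.0] (if (8 == (let v = 5 in v)) then false else true)
step 7: [let@0.1] (if (8 == 5) then false else true)
step 8: [delta@0] (if false then false else true)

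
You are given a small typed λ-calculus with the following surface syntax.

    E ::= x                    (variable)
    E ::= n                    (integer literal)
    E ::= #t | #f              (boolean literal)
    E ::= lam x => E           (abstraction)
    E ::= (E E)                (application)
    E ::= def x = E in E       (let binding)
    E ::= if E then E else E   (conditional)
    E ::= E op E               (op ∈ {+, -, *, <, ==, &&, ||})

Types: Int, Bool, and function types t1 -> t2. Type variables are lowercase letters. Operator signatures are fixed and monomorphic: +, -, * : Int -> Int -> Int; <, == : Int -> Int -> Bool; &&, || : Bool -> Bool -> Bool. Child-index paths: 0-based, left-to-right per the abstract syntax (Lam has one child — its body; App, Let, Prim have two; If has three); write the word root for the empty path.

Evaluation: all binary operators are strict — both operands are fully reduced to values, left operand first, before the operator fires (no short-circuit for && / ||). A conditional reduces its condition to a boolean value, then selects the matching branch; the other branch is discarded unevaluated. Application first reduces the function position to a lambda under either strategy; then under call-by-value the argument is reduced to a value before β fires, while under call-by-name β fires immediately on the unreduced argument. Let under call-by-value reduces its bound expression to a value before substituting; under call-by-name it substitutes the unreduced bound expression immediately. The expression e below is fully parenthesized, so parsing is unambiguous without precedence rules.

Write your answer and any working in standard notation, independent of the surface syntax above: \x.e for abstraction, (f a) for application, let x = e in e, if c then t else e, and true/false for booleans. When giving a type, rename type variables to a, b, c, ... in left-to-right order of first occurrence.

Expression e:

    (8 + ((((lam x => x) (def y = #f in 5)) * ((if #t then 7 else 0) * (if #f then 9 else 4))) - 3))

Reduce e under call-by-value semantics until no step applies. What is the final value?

Derivation:
step 0: (8 + ((((\x.x) (let y = false in 5)) * ((if true then 7 else 0) * (if false then 9 else 4))) - 3))
step 1: [let@1.0.0.1] (8 + ((((\x.x) 5) * ((if true then 7 else 0) * (if false then 9 else 4))) - 3))
step 2: [beta@1.0.0] (8 + ((5 * ((if true then 7 else 0) * (if false then 9 else 4))) - 3))
step 3: [if@1.0.1.0] (8 + ((5 * (7 * (if false then 9 else 4))) - 3))
step 4: [if@1.0.1.1] (8 + ((5 * (7 * 4)) - 3))
step 5: [delta@1.0.1] (8 + ((5 * 28) - 3))
step 6: [delta@1.0] (8 + (140 - 3))
step 7: [delta@1] (8 + 137)
step 8: [delta@root] 145

Answer: 145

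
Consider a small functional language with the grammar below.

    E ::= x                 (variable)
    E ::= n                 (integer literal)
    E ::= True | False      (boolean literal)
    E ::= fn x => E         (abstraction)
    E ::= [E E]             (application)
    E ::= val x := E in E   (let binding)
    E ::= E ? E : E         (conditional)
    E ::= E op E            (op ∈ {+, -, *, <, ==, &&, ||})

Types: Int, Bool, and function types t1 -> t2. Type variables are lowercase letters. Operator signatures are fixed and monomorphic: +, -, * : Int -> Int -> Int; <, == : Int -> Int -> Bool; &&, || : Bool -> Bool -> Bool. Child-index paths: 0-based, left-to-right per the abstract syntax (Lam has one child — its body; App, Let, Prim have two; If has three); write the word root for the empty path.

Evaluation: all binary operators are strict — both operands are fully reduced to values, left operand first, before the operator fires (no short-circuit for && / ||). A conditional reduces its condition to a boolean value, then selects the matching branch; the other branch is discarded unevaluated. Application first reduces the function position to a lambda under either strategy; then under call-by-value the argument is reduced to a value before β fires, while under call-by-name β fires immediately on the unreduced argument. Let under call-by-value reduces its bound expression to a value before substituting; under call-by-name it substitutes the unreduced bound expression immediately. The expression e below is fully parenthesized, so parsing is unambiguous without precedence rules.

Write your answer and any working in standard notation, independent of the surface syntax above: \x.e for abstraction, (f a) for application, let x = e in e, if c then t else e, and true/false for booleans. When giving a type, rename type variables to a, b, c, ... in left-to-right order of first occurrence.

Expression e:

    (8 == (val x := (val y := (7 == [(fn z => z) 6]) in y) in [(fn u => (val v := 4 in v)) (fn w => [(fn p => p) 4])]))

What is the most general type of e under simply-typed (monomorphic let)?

Answer: Bool

Derivation:
  unify Int ~ Int
  unify Int ~ Int
z : a
\z._ : a -> a
  unify a -> a ~ Int -> b
  unify a ~ Int
  unify Int ~ b
_ _ : Int
  unify Int ~ Int
let y : Bool
y : Bool
let x : Bool
let v : Int
v : Int
\u._ : c -> Int
p : e
\p._ : e -> e
  unify e -> e ~ Int -> f
  unify e ~ Int
  unify Int ~ f
_ _ : Int
\w._ : d -> Int
  unify c -> Int ~ (d -> Int) -> g
  unify c ~ d -> Int
  unify Int ~ g
_ _ : Int
  unify Int ~ Int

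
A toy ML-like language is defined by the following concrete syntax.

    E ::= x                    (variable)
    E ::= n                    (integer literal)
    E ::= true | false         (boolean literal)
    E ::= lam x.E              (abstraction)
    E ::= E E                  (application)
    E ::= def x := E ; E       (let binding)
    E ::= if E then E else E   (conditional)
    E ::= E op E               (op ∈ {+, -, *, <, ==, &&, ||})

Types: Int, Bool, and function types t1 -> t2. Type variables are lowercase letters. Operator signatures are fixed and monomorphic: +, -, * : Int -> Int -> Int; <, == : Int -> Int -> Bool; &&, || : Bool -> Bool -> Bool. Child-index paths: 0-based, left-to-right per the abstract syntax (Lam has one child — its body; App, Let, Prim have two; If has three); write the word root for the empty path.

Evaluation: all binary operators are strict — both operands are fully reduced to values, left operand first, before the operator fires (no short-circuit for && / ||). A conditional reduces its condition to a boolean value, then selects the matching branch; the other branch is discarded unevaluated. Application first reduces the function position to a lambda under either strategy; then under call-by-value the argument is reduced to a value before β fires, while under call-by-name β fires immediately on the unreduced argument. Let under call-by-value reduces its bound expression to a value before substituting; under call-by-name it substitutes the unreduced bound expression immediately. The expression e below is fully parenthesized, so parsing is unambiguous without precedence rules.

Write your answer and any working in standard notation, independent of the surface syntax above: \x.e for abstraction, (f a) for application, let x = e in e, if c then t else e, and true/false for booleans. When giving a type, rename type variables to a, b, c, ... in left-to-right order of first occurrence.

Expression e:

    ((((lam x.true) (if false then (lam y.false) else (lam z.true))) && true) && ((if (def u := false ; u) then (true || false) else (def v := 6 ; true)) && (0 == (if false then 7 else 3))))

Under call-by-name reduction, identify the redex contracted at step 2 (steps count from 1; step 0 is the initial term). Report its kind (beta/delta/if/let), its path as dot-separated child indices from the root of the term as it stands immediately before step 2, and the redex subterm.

Trace:
step 0: ((((\x.true) (if false then (\y.false) else (\z.true))) && true) && ((if (let u = false in u) then (true || false) else (let v = 6 in true)) && (0 == (if false then 7 else 3))))
step 1: [beta@0.0] ((true && true) && ((if (let u = false in u) then (true || false) else (let v = 6 in true)) && (0 == (if false then 7 else 3))))
step 2: [delta@0] (true && ((if (let u = false in u) then (true || false) else (let v = 6 in true)) && (0 == (if false then 7 else 3))))

Answer: delta at 0 : (true && true)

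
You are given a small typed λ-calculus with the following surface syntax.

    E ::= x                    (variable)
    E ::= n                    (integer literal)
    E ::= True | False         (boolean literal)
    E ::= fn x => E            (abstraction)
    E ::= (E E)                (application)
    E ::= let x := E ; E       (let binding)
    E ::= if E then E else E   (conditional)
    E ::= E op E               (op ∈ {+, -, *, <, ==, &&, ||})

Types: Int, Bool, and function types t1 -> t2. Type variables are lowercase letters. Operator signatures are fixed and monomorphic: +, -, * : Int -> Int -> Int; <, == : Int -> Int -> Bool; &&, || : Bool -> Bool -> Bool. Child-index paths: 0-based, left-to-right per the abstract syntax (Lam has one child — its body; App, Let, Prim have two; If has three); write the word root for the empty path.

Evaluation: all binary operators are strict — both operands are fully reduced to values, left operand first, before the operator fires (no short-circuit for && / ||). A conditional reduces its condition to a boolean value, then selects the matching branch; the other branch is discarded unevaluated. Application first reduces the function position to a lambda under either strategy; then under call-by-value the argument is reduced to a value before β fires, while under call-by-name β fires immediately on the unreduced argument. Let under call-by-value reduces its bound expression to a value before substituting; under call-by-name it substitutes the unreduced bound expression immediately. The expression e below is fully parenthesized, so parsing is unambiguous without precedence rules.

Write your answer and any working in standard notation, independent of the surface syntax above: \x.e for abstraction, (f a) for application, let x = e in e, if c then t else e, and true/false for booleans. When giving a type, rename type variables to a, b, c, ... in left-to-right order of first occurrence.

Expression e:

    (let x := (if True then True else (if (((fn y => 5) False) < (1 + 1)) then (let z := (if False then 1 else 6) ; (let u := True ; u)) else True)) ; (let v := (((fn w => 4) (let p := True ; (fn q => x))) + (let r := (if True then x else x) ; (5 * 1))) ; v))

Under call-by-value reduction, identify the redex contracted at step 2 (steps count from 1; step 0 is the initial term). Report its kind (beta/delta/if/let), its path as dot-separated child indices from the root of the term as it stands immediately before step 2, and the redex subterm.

Answer: let at root : (let x = true in (let v = (((\w.4) (let p = true in (\q.x))) + (let r = (if true then x else x) in (5 * 1))) in v))

Working:
step 0: (let x = (if true then true else (if (((\y.5) false) < (1 + 1)) then (let z = (if false then 1 else 6) in (let u = true in u)) else true)) in (let v = (((\w.4) (let p = true in (\q.x))) + (let r = (if true then x else x) in (5 * 1))) in v))
step 1: [if@0] (let x = true in (let v = (((\w.4) (let p = true in (\q.x))) + (let r = (if true then x else x) in (5 * 1))) in v))
step 2: [let@root] (let v = (((\w.4) (let p = true in (\q.true))) + (let r = (if true then true else true) in (5 * 1))) in v)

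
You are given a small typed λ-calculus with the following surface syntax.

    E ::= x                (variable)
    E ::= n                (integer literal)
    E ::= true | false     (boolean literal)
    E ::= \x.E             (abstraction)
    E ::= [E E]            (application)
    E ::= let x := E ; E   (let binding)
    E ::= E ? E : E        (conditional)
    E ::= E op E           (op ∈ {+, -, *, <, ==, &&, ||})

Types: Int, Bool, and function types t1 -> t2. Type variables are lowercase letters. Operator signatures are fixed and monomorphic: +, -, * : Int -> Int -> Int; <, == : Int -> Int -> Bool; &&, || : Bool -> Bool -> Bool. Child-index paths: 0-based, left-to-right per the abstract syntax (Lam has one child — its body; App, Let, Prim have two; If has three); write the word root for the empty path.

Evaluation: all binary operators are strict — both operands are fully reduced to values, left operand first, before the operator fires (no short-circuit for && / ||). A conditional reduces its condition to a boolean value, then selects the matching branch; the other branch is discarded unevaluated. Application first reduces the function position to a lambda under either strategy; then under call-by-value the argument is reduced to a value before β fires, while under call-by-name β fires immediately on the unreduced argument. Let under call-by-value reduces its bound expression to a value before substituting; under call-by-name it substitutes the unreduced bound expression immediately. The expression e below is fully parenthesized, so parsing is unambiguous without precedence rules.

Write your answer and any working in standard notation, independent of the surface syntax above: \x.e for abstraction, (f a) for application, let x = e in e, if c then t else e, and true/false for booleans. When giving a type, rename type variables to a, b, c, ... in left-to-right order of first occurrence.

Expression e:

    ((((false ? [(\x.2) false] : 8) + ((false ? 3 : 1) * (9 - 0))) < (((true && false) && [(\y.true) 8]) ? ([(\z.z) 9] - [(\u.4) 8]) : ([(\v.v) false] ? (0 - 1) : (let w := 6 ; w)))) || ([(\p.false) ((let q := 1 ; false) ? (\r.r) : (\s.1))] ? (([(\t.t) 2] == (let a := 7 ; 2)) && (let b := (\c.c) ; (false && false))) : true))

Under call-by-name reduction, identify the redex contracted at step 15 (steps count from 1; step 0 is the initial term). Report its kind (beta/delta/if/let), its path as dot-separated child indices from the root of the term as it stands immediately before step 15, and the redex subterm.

Derivation:
step 0: ((((if false then ((\x.2) false) else 8) + ((if false then 3 else 1) * (9 - 0))) < (if ((true && false) && ((\y.true) 8)) then (((\z.z) 9) - ((\u.4) 8)) else (if ((\v.v) false) then (0 - 1) else (let w = 6 in w)))) || (if ((\p.false) (if (let q = 1 in false) then (\r.r) else (\s.1))) then ((((\t.t) 2) == (let a = 7 in 2)) && (let b = (\c.c) in (false && false))) else true))
step 1: [if@0.0.0] (((8 + ((if false then 3 else 1) * (9 - 0))) < (if ((true && false) && ((\y.true) 8)) then (((\z.z) 9) - ((\u.4) 8)) else (if ((\v.v) false) then (0 - 1) else (let w = 6 in w)))) || (if ((\p.false) (if (let q = 1 in false) then (\r.r) else (\s.1))) then ((((\t.t) 2) == (let a = 7 in 2)) && (let b = (\c.c) in (false && false))) else true))
step 2: [if@0.0.1.0] (((8 + (1 * (9 - 0))) < (if ((true && false) && ((\y.true) 8)) then (((\z.z) 9) - ((\u.4) 8)) else (if ((\v.v) false) then (0 - 1) else (let w = 6 in w)))) || (if ((\p.false) (if (let q = 1 in false) then (\r.r) else (\s.1))) then ((((\t.t) 2) == (let a = 7 in 2)) && (let b = (\c.c) in (false && false))) else true))
step 3: [delta@0.0.1.1] (((8 + (1 * 9)) < (if ((true && false) && ((\y.true) 8)) then (((\z.z) 9) - ((\u.4) 8)) else (if ((\v.v) false) then (0 - 1) else (let w = 6 in w)))) || (if ((\p.false) (if (let q = 1 in false) then (\r.r) else (\s.1))) then ((((\t.t) 2) == (let a = 7 in 2)) && (let b = (\c.c) in (false && false))) else true))
step 4: [delta@0.0.1] (((8 + 9) < (if ((true && false) && ((\y.true) 8)) then (((\z.z) 9) - ((\u.4) 8)) else (if ((\v.v) false) then (0 - 1) else (let w = 6 in w)))) || (if ((\p.false) (if (let q = 1 in false) then (\r.r) else (\s.1))) then ((((\t.t) 2) == (let a = 7 in 2)) && (let b = (\c.c) in (false && false))) else true))
step 5: [delta@0.0] ((17 < (if ((true && false) && ((\y.true) 8)) then (((\z.z) 9) - ((\u.4) 8)) else (if ((\v.v) false) then (0 - 1) else (let w = 6 in w)))) || (if ((\p.false) (if (let q = 1 in false) then (\r.r) else (\s.1))) then ((((\t.t) 2) == (let a = 7 in 2)) && (let b = (\c.c) in (false && false))) else true))
step 6: [delta@0.1.0.0] ((17 < (if (false && ((\y.true) 8)) then (((\z.z) 9) - ((\u.4) 8)) else (if ((\v.v) false) then (0 - 1) else (let w = 6 in w)))) || (if ((\p.false) (if (let q = 1 in false) then (\r.r) else (\s.1))) then ((((\t.t) 2) == (let a = 7 in 2)) && (let b = (\c.c) in (false && false))) else true))
step 7: [beta@0.1.0.1] ((17 < (if (false && true) then (((\z.z) 9) - ((\u.4) 8)) else (if ((\v.v) false) then (0 - 1) else (let w = 6 in w)))) || (if ((\p.false) (if (let q = 1 in false) then (\r.r) else (\s.1))) then ((((\t.t) 2) == (let a = 7 in 2)) && (let b = (\c.c) in (false && false))) else true))
step 8: [delta@0.1.0] ((17 < (if false then (((\z.z) 9) - ((\u.4) 8)) else (if ((\v.v) false) then (0 - 1) else (let w = 6 in w)))) || (if ((\p.false) (if (let q = 1 in false) then (\r.r) else (\s.1))) then ((((\t.t) 2) == (let a = 7 in 2)) && (let b = (\c.c) in (false && false))) else true))
step 9: [if@0.1] ((17 < (if ((\v.v) false) then (0 - 1) else (let w = 6 in w))) || (if ((\p.false) (if (let q = 1 in false) then (\r.r) else (\s.1))) then ((((\t.t) 2) == (let a = 7 in 2)) && (let b = (\c.c) in (false && false))) else true))
step 10: [beta@0.1.0] ((17 < (if false then (0 - 1) else (let w = 6 in w))) || (if ((\p.false) (if (let q = 1 in false) then (\r.r) else (\s.1))) then ((((\t.t) 2) == (let a = 7 in 2)) && (let b = (\c.c) in (false && false))) else true))
step 11: [if@0.1] ((17 < (let w = 6 in w)) || (if ((\p.false) (if (let q = 1 in false) then (\r.r) else (\s.1))) then ((((\t.t) 2) == (let a = 7 in 2)) && (let b = (\c.c) in (false && false))) else true))
step 12: [let@0.1] ((17 < 6) || (if ((\p.false) (if (let q = 1 in false) then (\r.r) else (\s.1))) then ((((\t.t) 2) == (let a = 7 in 2)) && (let b = (\c.c) in (false && false))) else true))
step 13: [delta@0] (false || (if ((\p.false) (if (let q = 1 in false) then (\r.r) else (\s.1))) then ((((\t.t) 2) == (let a = 7 in 2)) && (let b = (\c.c) in (false && false))) else true))
step 14: [beta@1.0] (false || (if false then ((((\t.t) 2) == (let a = 7 in 2)) && (let b = (\c.c) in (false && false))) else true))
step 15: [if@1] (false || true)

Answer: if at 1 : (if false then ((((\t.t) 2) == (let a = 7 in 2)) && (let b = (\c.c) in (false && false))) else true)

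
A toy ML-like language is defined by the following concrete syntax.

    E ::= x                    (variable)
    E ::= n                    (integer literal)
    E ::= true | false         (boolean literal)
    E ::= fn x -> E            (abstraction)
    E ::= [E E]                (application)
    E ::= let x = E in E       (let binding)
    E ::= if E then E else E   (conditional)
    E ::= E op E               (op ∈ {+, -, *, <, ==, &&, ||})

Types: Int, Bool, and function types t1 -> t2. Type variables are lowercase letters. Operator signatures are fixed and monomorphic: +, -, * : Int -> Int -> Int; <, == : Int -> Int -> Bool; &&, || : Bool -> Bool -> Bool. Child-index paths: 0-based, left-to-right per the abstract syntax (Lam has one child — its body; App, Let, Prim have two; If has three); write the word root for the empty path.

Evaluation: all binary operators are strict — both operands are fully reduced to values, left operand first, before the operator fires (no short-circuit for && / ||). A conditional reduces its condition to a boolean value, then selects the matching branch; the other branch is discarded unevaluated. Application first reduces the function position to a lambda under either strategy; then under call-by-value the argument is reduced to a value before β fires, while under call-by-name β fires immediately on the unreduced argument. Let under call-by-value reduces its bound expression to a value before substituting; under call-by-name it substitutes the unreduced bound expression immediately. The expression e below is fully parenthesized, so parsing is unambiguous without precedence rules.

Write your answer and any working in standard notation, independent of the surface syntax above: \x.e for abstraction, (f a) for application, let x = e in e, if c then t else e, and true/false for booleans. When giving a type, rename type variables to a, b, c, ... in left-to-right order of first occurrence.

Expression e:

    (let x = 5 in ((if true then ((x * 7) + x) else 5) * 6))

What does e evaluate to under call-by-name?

Answer: 240

Derivation:
step 0: (let x = 5 in ((if true then ((x * 7) + x) else 5) * 6))
step 1: [let@root] ((if true then ((5 * 7) + 5) else 5) * 6)
step 2: [if@0] (((5 * 7) + 5) * 6)
step 3: [delta@0.0] ((35 + 5) * 6)
step 4: [delta@0] (40 * 6)
step 5: [delta@root] 240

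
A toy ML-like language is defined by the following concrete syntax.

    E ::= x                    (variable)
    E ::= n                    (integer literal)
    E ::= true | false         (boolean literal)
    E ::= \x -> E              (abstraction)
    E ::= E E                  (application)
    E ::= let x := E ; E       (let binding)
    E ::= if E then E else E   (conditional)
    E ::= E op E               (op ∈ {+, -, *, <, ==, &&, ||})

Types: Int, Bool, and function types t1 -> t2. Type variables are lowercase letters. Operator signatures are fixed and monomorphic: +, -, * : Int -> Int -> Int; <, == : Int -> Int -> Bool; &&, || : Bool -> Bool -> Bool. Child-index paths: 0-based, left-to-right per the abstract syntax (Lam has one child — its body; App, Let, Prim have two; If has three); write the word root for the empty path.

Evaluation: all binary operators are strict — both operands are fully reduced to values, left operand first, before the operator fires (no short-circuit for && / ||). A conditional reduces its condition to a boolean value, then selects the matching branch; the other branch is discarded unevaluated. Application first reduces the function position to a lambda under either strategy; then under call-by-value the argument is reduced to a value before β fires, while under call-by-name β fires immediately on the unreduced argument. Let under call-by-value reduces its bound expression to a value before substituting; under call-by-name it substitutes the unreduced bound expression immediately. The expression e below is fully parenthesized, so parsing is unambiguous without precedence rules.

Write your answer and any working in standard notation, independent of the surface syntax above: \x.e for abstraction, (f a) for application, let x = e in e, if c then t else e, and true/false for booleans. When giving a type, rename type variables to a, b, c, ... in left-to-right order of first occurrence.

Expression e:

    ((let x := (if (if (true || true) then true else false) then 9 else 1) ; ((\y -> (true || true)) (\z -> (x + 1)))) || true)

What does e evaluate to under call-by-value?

Answer: true

Trace:
step 0: ((let x = (if (if (true || true) then true else false) then 9 else 1) in ((\y.(true || true)) (\z.(x + 1)))) || true)
step 1: [delta@0.0.0.0] ((let x = (if (if true then true else false) then 9 else 1) in ((\y.(true || true)) (\z.(x + 1)))) || true)
step 2: [if@0.0.0] ((let x = (if true then 9 else 1) in ((\y.(true || true)) (\z.(x + 1)))) || true)
step 3: [if@0.0] ((let x = 9 in ((\y.(true || true)) (\z.(x + 1)))) || true)
step 4: [let@0] (((\y.(true || true)) (\z.(9 + 1))) || true)
step 5: [beta@0] ((true || true) || true)
step 6: [delta@0] (true || true)
step 7: [delta@root] true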